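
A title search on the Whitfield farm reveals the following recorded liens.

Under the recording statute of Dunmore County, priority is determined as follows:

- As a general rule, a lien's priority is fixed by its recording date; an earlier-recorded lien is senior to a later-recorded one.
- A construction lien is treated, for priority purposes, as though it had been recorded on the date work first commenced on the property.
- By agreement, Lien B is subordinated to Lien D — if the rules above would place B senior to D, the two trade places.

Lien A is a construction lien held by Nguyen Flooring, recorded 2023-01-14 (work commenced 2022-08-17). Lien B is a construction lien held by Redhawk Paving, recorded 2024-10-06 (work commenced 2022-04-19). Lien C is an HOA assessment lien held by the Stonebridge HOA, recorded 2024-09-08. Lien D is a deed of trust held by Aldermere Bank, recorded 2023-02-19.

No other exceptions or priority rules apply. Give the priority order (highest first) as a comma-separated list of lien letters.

D, A, B, C

First, effective dates: A's effective date is 2022-08-17, when work began; B's effective date is 2022-04-19, when work began.
Ordering by effective date: B (2022-04-19), A (2022-08-17), D (2023-02-19), C (2024-09-08).
Because B would otherwise rank above D, the subordination swaps them.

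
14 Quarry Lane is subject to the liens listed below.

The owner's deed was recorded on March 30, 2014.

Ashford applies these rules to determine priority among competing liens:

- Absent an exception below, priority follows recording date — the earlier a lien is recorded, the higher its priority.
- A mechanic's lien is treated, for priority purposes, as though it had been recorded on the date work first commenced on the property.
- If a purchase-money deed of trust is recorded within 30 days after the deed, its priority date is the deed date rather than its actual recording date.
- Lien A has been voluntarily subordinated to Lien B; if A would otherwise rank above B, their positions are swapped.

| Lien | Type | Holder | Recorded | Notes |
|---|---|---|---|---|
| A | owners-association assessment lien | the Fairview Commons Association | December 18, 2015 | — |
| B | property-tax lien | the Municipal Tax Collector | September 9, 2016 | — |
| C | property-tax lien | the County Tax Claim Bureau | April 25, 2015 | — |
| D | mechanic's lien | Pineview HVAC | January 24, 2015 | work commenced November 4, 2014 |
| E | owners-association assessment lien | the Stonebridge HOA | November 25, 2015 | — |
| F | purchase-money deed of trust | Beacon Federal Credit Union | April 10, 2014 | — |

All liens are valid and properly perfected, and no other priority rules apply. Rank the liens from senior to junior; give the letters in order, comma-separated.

Effective dates: D's effective date is November 4, 2014, when work began; F was recorded within the 30-day window, so its effective date is the deed date March 30, 2014.
Ordering by effective date: F (March 30, 2014), D (November 4, 2014), C (April 25, 2015), E (November 25, 2015), A (December 18, 2015), B (September 9, 2016).
Because A would otherwise rank above B, the subordination swaps them.

F, D, C, E, B, A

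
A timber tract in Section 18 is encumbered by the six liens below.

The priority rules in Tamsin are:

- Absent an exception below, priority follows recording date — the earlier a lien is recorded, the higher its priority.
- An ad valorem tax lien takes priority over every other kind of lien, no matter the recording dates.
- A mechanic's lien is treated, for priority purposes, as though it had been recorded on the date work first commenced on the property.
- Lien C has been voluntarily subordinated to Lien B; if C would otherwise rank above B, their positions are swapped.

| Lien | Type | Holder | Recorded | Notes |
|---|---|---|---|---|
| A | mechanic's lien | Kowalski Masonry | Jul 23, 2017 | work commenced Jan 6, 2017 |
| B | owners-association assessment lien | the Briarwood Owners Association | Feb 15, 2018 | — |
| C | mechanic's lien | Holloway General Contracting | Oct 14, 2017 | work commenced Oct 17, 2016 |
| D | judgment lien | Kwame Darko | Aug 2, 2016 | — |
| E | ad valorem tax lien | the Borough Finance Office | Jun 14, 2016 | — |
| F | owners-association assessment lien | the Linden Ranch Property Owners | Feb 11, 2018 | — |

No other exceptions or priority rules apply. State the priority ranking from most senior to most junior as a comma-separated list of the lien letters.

Effective dates: A relates back to Jan 6, 2017 (work commenced); C is treated as recorded Oct 17, 2016, the work-commencement date.
E, as an ad valorem tax lien, has superpriority and ranks first.
Among the remaining liens, by effective date: D (Aug 2, 2016), C (Oct 17, 2016), A (Jan 6, 2017), F (Feb 11, 2018), B (Feb 15, 2018).
C is senior to B before the subordination, so the two trade places.

E, D, B, A, F, C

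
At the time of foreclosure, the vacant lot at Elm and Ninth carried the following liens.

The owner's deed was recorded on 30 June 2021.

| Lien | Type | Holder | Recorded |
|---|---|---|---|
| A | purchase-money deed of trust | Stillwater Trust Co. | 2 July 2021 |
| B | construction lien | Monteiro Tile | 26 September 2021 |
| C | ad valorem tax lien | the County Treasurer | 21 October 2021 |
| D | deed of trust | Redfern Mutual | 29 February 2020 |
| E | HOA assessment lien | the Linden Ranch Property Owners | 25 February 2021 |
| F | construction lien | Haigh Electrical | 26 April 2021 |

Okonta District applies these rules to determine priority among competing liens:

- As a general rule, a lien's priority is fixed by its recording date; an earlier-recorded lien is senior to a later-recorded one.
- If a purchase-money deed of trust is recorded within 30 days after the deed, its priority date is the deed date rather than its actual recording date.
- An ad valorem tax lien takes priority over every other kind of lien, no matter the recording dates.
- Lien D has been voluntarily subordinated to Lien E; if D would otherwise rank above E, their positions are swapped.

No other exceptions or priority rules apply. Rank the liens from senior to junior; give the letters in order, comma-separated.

Effective dates after the stated exceptions: A relates back to the deed date 30 June 2021.
As an ad valorem tax lien, C is senior to every other lien.
Ordering the rest by effective date: D (29 February 2020), E (25 February 2021), F (26 April 2021), A (30 June 2021), B (26 September 2021).
Because D would otherwise rank above E, the subordination swaps them.

C, E, D, F, A, B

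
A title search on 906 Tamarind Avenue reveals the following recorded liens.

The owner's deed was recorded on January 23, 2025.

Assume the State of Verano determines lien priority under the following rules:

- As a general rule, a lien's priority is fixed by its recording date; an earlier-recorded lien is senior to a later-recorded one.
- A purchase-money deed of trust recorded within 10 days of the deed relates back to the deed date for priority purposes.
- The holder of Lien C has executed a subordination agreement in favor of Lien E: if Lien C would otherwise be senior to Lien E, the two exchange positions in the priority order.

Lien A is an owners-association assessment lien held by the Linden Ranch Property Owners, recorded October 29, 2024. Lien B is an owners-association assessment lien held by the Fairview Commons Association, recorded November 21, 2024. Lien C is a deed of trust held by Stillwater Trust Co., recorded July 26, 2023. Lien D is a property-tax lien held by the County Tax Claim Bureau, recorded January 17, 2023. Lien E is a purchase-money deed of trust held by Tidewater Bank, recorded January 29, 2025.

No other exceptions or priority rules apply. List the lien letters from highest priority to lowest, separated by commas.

D, E, A, B, C

Adjusting effective dates: E was recorded within the 10-day window, so its effective date is the deed date January 23, 2025.
Sorted by effective date: D (January 17, 2023), C (July 26, 2023), A (October 29, 2024), B (November 21, 2024), E (January 23, 2025).
C would otherwise be senior to E, so under the subordination agreement C and E exchange positions.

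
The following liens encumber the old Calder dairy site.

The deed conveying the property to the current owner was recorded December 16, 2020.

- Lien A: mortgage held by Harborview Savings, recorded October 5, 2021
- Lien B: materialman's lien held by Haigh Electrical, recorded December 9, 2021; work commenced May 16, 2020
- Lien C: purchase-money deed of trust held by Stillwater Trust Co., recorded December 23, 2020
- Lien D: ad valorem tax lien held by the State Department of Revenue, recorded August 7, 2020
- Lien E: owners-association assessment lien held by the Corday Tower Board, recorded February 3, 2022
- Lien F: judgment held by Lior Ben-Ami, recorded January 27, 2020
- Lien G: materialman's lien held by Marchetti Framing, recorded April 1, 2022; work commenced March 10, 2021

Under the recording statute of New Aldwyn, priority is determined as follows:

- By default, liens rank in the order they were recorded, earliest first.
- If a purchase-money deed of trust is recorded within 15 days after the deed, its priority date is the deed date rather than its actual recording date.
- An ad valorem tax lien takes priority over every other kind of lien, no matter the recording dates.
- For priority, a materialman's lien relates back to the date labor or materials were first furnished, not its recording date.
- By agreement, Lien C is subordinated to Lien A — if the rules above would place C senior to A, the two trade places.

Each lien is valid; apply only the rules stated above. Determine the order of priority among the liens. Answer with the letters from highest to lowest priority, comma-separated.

D, F, B, A, G, C, E

Adjusting effective dates: B relates back to May 16, 2020 (work commenced); C's effective date is the deed date, December 16, 2020; G's effective date is March 10, 2021, when work began.
D is an ad valorem tax lien and takes priority over every other lien.
Ordering the rest by effective date: F (January 27, 2020), B (May 16, 2020), C (December 16, 2020), G (March 10, 2021), A (October 5, 2021), E (February 3, 2022).
C would otherwise be senior to A, so under the subordination agreement C and A exchange positions.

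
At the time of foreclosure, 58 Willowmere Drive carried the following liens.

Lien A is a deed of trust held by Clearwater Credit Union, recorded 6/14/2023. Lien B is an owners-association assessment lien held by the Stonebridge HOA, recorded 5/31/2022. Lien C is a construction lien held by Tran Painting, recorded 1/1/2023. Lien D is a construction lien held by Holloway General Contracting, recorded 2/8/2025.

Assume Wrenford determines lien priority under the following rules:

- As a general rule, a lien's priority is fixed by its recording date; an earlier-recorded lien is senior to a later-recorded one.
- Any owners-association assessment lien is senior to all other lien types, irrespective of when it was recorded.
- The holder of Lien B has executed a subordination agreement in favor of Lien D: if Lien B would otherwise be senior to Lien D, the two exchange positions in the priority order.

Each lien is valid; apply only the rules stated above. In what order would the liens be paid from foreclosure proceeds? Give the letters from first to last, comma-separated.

D, C, A, B

As an owners-association assessment lien, B is senior to every other lien.
Among the remaining liens, by effective date: C (1/1/2023), A (6/14/2023), D (2/8/2025).
B is senior to D before the subordination, so the two trade places.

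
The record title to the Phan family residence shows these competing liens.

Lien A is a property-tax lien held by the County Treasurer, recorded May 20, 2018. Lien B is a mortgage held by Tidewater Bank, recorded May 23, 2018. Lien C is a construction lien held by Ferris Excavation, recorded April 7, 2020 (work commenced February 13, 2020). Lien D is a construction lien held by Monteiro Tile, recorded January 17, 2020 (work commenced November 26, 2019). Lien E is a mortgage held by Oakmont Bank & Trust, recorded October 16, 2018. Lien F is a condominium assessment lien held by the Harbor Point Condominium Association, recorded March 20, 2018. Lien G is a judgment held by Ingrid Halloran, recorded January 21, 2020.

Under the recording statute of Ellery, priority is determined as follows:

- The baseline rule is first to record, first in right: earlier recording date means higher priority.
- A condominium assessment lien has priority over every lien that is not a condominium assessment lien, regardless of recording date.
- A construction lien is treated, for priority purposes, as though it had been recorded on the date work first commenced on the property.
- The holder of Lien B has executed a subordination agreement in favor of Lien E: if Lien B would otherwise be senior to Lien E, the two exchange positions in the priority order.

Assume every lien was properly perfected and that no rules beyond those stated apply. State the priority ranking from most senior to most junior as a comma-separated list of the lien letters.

F, A, E, B, D, G, C

First, effective dates: C's effective date is February 13, 2020, when work began; D relates back to November 26, 2019 (work commenced).
F is a condominium assessment lien and takes priority over every other lien.
Ordering the rest by effective date: A (May 20, 2018), B (May 23, 2018), E (October 16, 2018), D (November 26, 2019), G (January 21, 2020), C (February 13, 2020).
Because B would otherwise rank above E, the subordination swaps them.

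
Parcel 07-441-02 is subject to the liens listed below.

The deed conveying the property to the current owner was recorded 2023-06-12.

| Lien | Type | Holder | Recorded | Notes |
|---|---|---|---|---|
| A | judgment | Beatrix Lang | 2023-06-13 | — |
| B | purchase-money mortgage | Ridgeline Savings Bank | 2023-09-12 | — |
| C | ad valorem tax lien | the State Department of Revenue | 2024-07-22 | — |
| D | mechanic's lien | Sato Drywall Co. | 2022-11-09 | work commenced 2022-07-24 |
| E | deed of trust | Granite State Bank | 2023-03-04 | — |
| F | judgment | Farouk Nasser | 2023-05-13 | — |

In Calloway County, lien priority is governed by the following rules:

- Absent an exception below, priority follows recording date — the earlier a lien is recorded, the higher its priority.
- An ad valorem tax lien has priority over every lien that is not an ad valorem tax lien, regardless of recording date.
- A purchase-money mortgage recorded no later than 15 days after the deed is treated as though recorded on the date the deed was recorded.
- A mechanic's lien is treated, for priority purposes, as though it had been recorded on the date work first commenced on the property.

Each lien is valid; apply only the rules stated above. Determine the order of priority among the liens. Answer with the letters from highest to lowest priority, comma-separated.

Effective dates after the stated exceptions: B was recorded 92 days after the deed — beyond 15 days — so no relation-back applies; D is treated as recorded 2022-07-24, the work-commencement date.
C is an ad valorem tax lien and takes priority over every other lien.
Among the remaining liens, by effective date: D (2022-07-24), E (2023-03-04), F (2023-05-13), A (2023-06-13), B (2023-09-12).

C, D, E, F, A, B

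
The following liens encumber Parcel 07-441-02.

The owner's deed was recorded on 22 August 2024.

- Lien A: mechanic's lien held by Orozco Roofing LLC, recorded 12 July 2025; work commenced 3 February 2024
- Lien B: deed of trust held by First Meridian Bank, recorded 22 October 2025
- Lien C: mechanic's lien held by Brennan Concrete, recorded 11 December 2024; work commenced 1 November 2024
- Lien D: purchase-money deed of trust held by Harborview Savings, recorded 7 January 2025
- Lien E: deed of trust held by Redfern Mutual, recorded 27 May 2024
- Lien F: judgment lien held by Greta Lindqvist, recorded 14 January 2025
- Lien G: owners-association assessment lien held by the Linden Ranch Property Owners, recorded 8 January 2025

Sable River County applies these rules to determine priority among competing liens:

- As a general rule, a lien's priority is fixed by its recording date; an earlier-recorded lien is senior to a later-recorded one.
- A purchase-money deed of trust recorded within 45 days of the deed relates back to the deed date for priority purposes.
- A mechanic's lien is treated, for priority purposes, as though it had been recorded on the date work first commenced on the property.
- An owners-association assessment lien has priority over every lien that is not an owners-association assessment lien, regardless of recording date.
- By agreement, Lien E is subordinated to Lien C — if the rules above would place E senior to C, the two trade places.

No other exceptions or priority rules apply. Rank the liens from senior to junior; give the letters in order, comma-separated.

First, effective dates: A relates back to 3 February 2024 (work commenced); C relates back to 1 November 2024 (work commenced); D was recorded 138 days after the deed, outside the 45-day window, so it keeps its recording date.
G is an owners-association assessment lien, so it outranks all other liens regardless of date.
The other liens, earliest effective date first: A (3 February 2024), E (27 May 2024), C (1 November 2024), D (7 January 2025), F (14 January 2025), B (22 October 2025).
E would otherwise be senior to C, so under the subordination agreement E and C exchange positions.

G, A, C, E, D, F, B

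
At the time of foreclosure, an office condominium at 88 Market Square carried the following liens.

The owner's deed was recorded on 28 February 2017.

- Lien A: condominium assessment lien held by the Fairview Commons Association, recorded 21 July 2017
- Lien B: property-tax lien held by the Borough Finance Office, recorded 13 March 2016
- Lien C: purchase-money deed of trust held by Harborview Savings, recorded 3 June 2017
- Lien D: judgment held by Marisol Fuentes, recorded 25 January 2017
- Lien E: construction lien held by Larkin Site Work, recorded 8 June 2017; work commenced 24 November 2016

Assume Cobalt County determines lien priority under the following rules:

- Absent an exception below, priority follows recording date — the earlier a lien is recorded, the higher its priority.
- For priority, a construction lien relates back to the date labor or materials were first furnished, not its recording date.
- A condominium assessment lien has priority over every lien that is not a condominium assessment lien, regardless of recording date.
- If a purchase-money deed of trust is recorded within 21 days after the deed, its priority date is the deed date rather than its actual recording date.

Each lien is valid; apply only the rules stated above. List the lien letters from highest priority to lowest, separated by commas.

A, B, E, D, C

Effective dates: C missed the 21-day window (95 days after the deed), so its recording date stands; E relates back to 24 November 2016 (work commenced).
A, as a condominium assessment lien, has superpriority and ranks first.
Among the remaining liens, by effective date: B (13 March 2016), E (24 November 2016), D (25 January 2017), C (3 June 2017).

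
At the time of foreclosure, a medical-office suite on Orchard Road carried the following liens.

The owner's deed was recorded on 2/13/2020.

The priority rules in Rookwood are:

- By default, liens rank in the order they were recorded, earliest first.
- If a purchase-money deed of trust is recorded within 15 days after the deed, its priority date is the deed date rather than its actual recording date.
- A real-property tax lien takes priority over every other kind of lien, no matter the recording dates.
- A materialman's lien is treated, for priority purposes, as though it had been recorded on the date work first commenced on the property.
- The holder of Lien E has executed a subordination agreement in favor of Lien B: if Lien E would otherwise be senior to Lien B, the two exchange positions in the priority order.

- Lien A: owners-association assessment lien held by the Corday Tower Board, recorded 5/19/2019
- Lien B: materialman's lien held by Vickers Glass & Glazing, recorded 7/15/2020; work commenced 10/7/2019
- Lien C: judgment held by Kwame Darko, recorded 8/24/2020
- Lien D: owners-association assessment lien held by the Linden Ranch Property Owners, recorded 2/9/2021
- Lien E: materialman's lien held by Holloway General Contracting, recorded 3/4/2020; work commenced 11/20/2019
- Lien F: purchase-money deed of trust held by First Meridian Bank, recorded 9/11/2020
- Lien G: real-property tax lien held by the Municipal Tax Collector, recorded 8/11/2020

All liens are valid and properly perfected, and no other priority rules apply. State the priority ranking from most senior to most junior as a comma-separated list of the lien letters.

Effective dates: B relates back to 10/7/2019 (work commenced); E's effective date is 11/20/2019, when work began; F was recorded 211 days after the deed — beyond 15 days — so no relation-back applies.
G is a real-property tax lien, so it outranks all other liens regardless of date.
The other liens, earliest effective date first: A (5/19/2019), B (10/7/2019), E (11/20/2019), C (8/24/2020), F (9/11/2020), D (2/9/2021).
E already ranks below B; the subordination has no effect.

G, A, B, E, C, F, D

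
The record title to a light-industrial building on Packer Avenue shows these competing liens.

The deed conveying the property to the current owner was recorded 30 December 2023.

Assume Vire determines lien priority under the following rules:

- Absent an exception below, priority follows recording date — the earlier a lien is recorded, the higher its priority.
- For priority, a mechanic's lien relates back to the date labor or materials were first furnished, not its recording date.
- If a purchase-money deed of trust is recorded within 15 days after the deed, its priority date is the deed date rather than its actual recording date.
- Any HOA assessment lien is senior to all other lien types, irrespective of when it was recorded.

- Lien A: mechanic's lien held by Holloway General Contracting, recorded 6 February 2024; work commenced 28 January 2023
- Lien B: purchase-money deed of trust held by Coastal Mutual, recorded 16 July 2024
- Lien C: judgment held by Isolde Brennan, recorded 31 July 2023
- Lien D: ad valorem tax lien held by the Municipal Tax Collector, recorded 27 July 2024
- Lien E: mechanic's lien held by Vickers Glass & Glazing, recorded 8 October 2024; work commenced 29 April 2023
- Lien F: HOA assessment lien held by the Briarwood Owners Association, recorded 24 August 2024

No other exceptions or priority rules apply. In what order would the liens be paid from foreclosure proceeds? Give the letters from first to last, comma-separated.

F, A, E, C, B, D

Effective dates: A relates back to 28 January 2023 (work commenced); B missed the 15-day window (199 days after the deed), so its recording date stands; E's effective date is 29 April 2023, when work began.
As an HOA assessment lien, F is senior to every other lien.
Remaining liens by effective date: A (28 January 2023), E (29 April 2023), C (31 July 2023), B (16 July 2024), D (27 July 2024).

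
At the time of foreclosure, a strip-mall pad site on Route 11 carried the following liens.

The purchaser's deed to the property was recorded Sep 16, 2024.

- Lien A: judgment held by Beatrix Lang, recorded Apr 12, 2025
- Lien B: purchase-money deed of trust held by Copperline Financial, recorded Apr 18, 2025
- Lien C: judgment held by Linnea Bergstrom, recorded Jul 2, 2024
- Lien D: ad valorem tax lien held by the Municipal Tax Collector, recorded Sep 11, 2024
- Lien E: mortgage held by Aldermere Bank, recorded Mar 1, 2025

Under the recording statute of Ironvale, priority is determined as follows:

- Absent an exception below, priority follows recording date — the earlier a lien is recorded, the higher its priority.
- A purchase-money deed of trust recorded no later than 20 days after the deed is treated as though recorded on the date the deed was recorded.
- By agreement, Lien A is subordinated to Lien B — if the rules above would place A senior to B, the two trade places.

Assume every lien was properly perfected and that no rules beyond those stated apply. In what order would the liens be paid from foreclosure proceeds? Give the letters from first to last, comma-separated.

C, D, E, B, A

Adjusting effective dates: B missed the 20-day window (214 days after the deed), so its recording date stands.
By effective date, earliest first: C (Jul 2, 2024), D (Sep 11, 2024), E (Mar 1, 2025), A (Apr 12, 2025), B (Apr 18, 2025).
A is senior to B before the subordination, so the two trade places.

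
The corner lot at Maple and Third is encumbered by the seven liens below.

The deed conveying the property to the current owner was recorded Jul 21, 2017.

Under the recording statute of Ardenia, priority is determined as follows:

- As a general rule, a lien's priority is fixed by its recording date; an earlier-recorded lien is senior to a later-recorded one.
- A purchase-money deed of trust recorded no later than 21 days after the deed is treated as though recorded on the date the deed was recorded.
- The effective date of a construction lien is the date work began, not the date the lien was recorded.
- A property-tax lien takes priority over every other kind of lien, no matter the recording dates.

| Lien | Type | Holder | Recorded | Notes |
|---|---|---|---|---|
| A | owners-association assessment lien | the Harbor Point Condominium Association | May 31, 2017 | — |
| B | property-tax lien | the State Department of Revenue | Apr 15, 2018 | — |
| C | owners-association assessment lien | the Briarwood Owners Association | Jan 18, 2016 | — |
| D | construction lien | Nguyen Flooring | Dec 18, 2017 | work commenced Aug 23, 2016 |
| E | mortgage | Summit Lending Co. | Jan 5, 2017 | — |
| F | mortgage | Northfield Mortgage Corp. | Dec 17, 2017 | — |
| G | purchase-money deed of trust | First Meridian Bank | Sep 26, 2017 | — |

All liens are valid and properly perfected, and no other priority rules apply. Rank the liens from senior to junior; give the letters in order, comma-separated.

B, C, D, E, A, G, F

Adjusting effective dates: D is treated as recorded Aug 23, 2016, the work-commencement date; G was recorded 67 days after the deed — beyond 21 days — so no relation-back applies.
B, as a property-tax lien, has superpriority and ranks first.
Remaining liens by effective date: C (Jan 18, 2016), D (Aug 23, 2016), E (Jan 5, 2017), A (May 31, 2017), G (Sep 26, 2017), F (Dec 17, 2017).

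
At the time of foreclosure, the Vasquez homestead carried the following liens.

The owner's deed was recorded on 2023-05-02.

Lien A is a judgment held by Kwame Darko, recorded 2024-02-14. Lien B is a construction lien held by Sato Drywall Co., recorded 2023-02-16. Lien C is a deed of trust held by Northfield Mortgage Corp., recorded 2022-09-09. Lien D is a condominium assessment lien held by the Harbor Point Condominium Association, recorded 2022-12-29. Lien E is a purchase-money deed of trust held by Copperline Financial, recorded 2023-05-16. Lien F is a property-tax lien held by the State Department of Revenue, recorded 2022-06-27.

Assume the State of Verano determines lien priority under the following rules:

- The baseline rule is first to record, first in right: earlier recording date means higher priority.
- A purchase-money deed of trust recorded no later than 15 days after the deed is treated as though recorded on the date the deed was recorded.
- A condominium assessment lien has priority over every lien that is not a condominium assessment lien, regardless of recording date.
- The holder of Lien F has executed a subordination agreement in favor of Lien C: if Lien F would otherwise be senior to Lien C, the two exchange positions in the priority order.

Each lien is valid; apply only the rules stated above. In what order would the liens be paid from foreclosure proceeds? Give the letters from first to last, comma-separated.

Adjusting effective dates: E was recorded within the 15-day window, so its effective date is the deed date 2023-05-02.
D is a condominium assessment lien and takes priority over every other lien.
The other liens, earliest effective date first: F (2022-06-27), C (2022-09-09), B (2023-02-16), E (2023-05-02), A (2024-02-14).
Because F would otherwise rank above C, the subordination swaps them.

D, C, F, B, E, A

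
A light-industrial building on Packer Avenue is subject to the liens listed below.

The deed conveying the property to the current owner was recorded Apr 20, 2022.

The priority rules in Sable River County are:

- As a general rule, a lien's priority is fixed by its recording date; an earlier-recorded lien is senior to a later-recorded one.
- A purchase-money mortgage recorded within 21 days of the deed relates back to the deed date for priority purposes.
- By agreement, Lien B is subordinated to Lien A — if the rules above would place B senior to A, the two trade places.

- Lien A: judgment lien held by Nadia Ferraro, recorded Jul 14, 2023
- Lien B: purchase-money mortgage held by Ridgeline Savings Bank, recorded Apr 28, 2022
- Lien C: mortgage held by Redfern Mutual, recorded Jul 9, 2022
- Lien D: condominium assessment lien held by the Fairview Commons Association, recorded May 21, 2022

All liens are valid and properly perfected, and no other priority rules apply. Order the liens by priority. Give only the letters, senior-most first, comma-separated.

Adjusting effective dates: B was recorded within the 21-day window, so its effective date is the deed date Apr 20, 2022.
By effective date, earliest first: B (Apr 20, 2022), D (May 21, 2022), C (Jul 9, 2022), A (Jul 14, 2023).
B would otherwise be senior to A, so under the subordination agreement B and A exchange positions.

A, D, C, B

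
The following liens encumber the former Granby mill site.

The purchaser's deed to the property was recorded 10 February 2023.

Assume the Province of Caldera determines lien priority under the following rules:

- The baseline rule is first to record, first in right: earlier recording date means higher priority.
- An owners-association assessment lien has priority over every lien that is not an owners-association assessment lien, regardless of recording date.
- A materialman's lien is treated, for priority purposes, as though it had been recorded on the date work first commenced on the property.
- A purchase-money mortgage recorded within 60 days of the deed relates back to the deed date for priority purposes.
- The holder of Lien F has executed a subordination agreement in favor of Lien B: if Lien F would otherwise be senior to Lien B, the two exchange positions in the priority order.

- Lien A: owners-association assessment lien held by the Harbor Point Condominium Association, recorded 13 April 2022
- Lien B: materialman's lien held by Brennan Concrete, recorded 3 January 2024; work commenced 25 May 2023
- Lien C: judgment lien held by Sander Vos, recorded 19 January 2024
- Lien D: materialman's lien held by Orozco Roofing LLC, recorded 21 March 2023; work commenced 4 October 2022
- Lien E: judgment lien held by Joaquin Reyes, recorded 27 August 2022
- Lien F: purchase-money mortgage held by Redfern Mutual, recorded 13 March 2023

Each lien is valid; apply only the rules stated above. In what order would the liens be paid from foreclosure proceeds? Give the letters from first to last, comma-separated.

Adjusting effective dates: B relates back to 25 May 2023 (work commenced); D relates back to 4 October 2022 (work commenced); F was recorded within the 60-day window, so its effective date is the deed date 10 February 2023.
A is an owners-association assessment lien, so it outranks all other liens regardless of date.
The other liens, earliest effective date first: E (27 August 2022), D (4 October 2022), F (10 February 2023), B (25 May 2023), C (19 January 2024).
The subordination applies — F was senior to B — so F and B swap.

A, E, D, B, F, C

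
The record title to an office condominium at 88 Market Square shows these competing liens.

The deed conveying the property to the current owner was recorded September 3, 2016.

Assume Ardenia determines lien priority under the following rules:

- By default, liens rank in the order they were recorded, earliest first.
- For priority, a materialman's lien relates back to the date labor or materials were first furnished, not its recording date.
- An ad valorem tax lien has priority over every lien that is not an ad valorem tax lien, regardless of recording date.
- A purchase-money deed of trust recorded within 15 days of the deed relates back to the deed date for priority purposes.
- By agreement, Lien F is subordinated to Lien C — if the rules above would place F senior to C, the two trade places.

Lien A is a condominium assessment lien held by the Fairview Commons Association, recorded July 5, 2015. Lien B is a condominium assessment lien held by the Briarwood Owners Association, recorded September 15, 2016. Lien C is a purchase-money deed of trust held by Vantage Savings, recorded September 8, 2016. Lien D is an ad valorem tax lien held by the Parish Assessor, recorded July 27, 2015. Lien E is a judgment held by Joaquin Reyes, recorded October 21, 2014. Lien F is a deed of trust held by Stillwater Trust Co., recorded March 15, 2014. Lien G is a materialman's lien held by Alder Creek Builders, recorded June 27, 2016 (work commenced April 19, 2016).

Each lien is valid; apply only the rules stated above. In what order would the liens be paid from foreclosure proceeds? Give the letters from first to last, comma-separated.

First, effective dates: C was recorded within the 15-day window, so its effective date is the deed date September 3, 2016; G is treated as recorded April 19, 2016, the work-commencement date.
As an ad valorem tax lien, D is senior to every other lien.
Remaining liens by effective date: F (March 15, 2014), E (October 21, 2014), A (July 5, 2015), G (April 19, 2016), C (September 3, 2016), B (September 15, 2016).
Because F would otherwise rank above C, the subordination swaps them.

D, C, E, A, G, F, B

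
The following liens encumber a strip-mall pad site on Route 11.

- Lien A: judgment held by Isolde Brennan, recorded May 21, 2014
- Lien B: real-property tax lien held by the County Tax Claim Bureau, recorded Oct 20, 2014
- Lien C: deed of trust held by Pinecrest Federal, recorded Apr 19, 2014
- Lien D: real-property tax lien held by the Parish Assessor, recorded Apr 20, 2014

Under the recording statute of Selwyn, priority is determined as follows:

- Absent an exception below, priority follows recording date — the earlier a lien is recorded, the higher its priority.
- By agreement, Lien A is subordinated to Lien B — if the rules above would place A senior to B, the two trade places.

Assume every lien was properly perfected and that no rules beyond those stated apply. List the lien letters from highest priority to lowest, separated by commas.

Sorted by effective date: C (Apr 19, 2014), D (Apr 20, 2014), A (May 21, 2014), B (Oct 20, 2014).
A is senior to B before the subordination, so the two trade places.

C, D, B, A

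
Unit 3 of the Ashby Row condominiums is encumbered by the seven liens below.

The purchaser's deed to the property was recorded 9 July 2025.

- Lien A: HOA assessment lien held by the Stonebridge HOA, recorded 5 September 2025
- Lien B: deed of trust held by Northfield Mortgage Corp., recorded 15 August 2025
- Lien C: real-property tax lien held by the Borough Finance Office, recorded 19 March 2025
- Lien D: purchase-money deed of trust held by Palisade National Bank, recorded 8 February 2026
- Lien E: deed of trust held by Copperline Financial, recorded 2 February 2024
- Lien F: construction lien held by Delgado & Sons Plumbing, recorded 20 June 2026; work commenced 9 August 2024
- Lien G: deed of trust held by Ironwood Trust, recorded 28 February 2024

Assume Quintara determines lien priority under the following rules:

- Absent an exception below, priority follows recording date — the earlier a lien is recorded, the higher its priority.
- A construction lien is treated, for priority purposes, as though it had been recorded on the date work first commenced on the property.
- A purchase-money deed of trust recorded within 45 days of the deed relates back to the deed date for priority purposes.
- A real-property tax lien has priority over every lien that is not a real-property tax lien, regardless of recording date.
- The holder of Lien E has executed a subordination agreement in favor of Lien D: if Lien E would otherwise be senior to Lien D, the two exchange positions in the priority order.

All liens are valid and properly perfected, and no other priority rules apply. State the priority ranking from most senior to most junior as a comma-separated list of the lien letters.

First, effective dates: D missed the 45-day window (214 days after the deed), so its recording date stands; F's effective date is 9 August 2024, when work began.
C, as a real-property tax lien, has superpriority and ranks first.
The other liens, earliest effective date first: E (2 February 2024), G (28 February 2024), F (9 August 2024), B (15 August 2025), A (5 September 2025), D (8 February 2026).
Because E would otherwise rank above D, the subordination swaps them.

C, D, G, F, B, A, E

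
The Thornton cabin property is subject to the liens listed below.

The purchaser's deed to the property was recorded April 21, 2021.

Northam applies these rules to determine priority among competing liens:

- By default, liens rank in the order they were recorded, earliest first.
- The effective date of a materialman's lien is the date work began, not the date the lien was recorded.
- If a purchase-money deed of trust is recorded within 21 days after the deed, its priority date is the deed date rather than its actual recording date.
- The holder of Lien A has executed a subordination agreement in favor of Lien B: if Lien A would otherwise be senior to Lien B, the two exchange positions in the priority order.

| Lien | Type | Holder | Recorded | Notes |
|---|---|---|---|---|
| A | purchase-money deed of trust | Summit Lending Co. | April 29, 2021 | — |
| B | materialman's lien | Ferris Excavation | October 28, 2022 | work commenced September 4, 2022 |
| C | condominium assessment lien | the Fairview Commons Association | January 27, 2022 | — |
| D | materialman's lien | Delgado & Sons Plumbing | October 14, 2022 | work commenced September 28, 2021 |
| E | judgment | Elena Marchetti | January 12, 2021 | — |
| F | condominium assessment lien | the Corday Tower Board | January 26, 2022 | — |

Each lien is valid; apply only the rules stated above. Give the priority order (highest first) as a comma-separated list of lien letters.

E, B, D, F, C, A

First, effective dates: A relates back to the deed date April 21, 2021; B relates back to September 4, 2022 (work commenced); D is treated as recorded September 28, 2021, the work-commencement date.
By effective date, earliest first: E (January 12, 2021), A (April 21, 2021), D (September 28, 2021), F (January 26, 2022), C (January 27, 2022), B (September 4, 2022).
A would otherwise be senior to B, so under the subordination agreement A and B exchange positions.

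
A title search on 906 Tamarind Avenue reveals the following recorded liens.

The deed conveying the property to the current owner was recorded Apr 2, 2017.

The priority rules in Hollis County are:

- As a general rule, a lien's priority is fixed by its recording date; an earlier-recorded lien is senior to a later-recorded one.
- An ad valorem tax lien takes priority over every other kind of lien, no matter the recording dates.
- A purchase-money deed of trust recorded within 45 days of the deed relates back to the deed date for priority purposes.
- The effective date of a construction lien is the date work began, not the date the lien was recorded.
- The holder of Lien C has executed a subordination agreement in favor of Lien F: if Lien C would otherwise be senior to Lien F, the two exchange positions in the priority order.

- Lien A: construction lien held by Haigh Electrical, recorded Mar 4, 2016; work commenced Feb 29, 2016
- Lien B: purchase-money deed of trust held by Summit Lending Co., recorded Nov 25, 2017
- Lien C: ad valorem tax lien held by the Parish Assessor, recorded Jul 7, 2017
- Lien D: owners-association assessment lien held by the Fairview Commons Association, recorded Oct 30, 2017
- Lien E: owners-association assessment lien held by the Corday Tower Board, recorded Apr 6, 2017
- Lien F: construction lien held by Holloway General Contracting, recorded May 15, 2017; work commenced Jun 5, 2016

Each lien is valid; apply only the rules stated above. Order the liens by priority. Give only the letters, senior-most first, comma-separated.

First, effective dates: A's effective date is Feb 29, 2016, when work began; B was recorded 237 days after the deed, outside the 45-day window, so it keeps its recording date; F's effective date is Jun 5, 2016, when work began.
As an ad valorem tax lien, C is senior to every other lien.
Ordering the rest by effective date: A (Feb 29, 2016), F (Jun 5, 2016), E (Apr 6, 2017), D (Oct 30, 2017), B (Nov 25, 2017).
C would otherwise be senior to F, so under the subordination agreement C and F exchange positions.

F, A, C, E, D, B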